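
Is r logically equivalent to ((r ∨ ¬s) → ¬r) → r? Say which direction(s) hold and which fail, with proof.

Equivalent; both directions hold.

(⟸) Assume the antecedent. If s is true, the antecedent forces (s = T, r = T), and r holds there. If s is false, the antecedent forces (s = F, r = T), and r holds there. Either way r holds.

(⟹) Assume the antecedent. If s is true, the antecedent forces (s = T, r = T), and ((r ∨ ¬s) → ¬r) → r holds there. If s is false, the antecedent forces (s = F, r = T), and ((r ∨ ¬s) → ¬r) → r holds there. Either way ((r ∨ ¬s) → ¬r) → r holds.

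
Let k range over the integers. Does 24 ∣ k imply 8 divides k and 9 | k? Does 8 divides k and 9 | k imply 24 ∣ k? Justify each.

Only the converse holds.

(⇐) Suppose 8 ∣ k and 9 ∣ k. Any common multiple of 8 and 9 is a multiple of their lcm; here gcd(8, 9) = 1, so lcm(8, 9) = 8·9 = 72, so 72 ∣ k. Since 24 ∣ 72, it follows that 24 ∣ k.

(⇒) This fails: take k = 24. Certainly 24 ∣ 24, but 9 ∤ 24.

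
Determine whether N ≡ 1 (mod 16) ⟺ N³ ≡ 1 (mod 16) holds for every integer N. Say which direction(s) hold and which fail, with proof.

[⇒] Suppose N ≡ 1 (mod 16). Write N = 16j + 1. Then (16j + 1)³ = 4096j³ + 768j² + 48j + 1 = 16(256j³ + 48j² + 3j) + 1, so N³ ≡ 1 (mod 16).

[⇐] Conversely, suppose N³ ≡ 1 (mod 16). The only residue r in {0, …, 15} with r³ ≡ 1 (mod 16) is r = 1, so N ≡ 1 (mod 16).

Both directions hold; the statement is true.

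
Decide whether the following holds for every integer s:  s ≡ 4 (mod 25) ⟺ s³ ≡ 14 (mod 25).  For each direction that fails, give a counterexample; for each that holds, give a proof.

(→) Suppose s ≡ 4 (mod 25). Write s = 25j + 4. Then (25j + 4)³ = 15625j³ + 7500j² + 1200j + 64 = 25(625j³ + 300j² + 48j + 2) + 14, so s³ ≡ 14 (mod 25).

(←) Conversely, suppose s³ ≡ 14 (mod 25). The only residue r in {0, …, 24} with r³ ≡ 14 (mod 25) is r = 4, so s ≡ 4 (mod 25).

Both directions hold; the statement is true.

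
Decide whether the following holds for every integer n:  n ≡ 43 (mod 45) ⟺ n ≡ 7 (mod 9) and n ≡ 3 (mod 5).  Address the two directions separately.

Both directions hold.

(⇒) Suppose n ≡ 43 (mod 45); write n = 45j + 43. Since 9 ∣ 45, reducing mod 9 gives n ≡ 43 ≡ 7 (mod 9); since 5 ∣ 45, reducing mod 5 gives n ≡ 43 ≡ 3 (mod 5).

(⇐) Conversely, if n ≡ 7 (mod 9) and n ≡ 3 (mod 5), then by the Chinese remainder theorem n ≡ 43 (mod 45). This is exactly n ≡ 43 (mod 45).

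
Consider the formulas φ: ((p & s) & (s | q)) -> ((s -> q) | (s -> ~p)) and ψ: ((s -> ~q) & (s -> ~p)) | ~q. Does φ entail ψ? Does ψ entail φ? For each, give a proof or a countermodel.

Neither implication holds.

(→) This fails. Under p = F, q = T, s = T, the left side is true but the right side is false.

(←) This fails. Under p = T, q = F, s = T, the left side is false but the right side is true.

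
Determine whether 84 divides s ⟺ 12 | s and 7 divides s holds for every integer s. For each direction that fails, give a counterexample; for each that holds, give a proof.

(⟹) If 84 ∣ s, write s = 84q. Since 84 = 7·12, s = 12·(7q), so 12 ∣ s; and since 84 = 12·7, s = 7·(12q), so 7 ∣ s.

(⟸) Suppose 12 ∣ s and 7 ∣ s. Any common multiple of 12 and 7 is a multiple of their lcm; here gcd(12, 7) = 1, so lcm(12, 7) = 12·7 = 84, so 84 ∣ s.

Both directions hold.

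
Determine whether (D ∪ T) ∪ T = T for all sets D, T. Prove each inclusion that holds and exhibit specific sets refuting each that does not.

Forward inclusion. This inclusion fails. Take D = {1}, T = ∅; then 1 ∈ (D ∪ T) ∪ T but 1 ∉ T.

Reverse inclusion. Let x ∈ T. Then either x ∈ T and x ∉ D; or x ∈ D ∩ T. In each case x ∈ (D ∪ T) ∪ T, so T ⊆ (D ∪ T) ∪ T.

The sets are not equal: only the reverse inclusion holds.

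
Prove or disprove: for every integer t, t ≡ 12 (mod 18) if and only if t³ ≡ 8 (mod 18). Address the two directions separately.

(⇒) This fails: take t = 12. Then 12 ≡ 12 (mod 18), but 12³ = 1728 ≡ 0 (mod 18), not 8.

(⇐) This fails: take t = 2. Then 2³ = 8 ≡ 8 (mod 18), yet 2 ≡ 2 (mod 18), not 12.

Both directions fail.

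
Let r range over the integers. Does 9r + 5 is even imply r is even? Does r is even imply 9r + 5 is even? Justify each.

Neither direction holds.

(⇒) This fails: r = 7 gives 9r + 5 = 68, which is even, but 7 is odd, not even.

(⇐) This also fails: r = 4 is even, but 9r + 5 = 41 is odd, not even.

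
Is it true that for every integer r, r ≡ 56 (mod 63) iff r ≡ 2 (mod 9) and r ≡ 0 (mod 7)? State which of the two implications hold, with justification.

Equivalent; both directions hold.

(⇒) Suppose r ≡ 56 (mod 63); write r = 63j + 56. Since 9 ∣ 63, reducing mod 9 gives r ≡ 56 ≡ 2 (mod 9); since 7 ∣ 63, reducing mod 7 gives r ≡ 56 ≡ 0 (mod 7).

(⇐) Conversely, if r ≡ 2 (mod 9) and r ≡ 0 (mod 7), then by the Chinese remainder theorem r ≡ 56 (mod 63). This is exactly r ≡ 56 (mod 63).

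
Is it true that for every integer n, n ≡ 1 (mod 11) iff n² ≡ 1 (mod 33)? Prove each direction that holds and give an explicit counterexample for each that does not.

(→) This fails: take n = 12. Then 12 ≡ 1 (mod 11), but 12² = 144 ≡ 12 (mod 33), not 1.

(←) This fails: take n = 10. Then 10² = 100 ≡ 1 (mod 33), yet 10 ≡ 10 (mod 11), not 1.

Neither implication holds.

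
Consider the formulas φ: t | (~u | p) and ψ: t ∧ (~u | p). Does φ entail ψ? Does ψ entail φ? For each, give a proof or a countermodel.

(⇒) fails; (⇐) holds.

(⇒) This fails. Under p = F, u = F, t = F, the left side is true but the right side is false.

(⇐) Assume the antecedent. If p is true, t | (~u | p) reduces to true regardless of the other variables. If p is false, the antecedent forces (p = F, u = F, t = T), and t | (~u | p) holds there. Either way t | (~u | p) holds.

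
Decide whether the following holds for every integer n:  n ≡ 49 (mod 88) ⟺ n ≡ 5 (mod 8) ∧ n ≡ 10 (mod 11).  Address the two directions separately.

Neither direction holds.

Forward direction. This fails: n = 49 gives 49 ≡ 49 (mod 88) but 49 ≡ 1 (mod 8), so the conjunction on the right does not hold.

Converse. This fails: n = 21 satisfies both congruences on the right (21 ≡ 5 mod 8 and 21 ≡ 10 mod 11) yet 21 ≡ 21 (mod 88), not 49.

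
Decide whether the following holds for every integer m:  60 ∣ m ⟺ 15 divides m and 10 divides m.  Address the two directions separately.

Only the forward direction holds.

(⇒) If 60 ∣ m, write m = 60q. Since 60 = 4·15, m = 15·(4q), so 15 ∣ m; and since 60 = 6·10, m = 10·(6q), so 10 ∣ m.

(⇐) This fails: take m = 30. Both 15 ∣ 30 and 10 ∣ 30, yet 30 is not a multiple of 60 (since 30 = 0·60 + 30), so 60 ∤ 30.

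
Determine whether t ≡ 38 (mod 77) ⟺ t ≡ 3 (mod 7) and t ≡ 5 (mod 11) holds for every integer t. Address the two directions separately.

Both directions hold; the statement is true.

(⇒) Suppose t ≡ 38 (mod 77); write t = 77j + 38. Since 7 ∣ 77, reducing mod 7 gives t ≡ 38 ≡ 3 (mod 7); since 11 ∣ 77, reducing mod 11 gives t ≡ 38 ≡ 5 (mod 11).

(⇐) Conversely, if t ≡ 3 (mod 7) and t ≡ 5 (mod 11), then by the Chinese remainder theorem t ≡ 38 (mod 77). This is exactly t ≡ 38 (mod 77).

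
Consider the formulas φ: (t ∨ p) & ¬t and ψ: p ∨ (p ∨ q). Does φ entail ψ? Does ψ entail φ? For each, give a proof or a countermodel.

(→) Assume the antecedent. If t is true, the antecedent cannot hold. If t is false, the antecedent forces (t = F, p = T, q = F) or (t = F, p = T, q = T), and p ∨ (p ∨ q) holds there. Either way p ∨ (p ∨ q) holds.

(←) This fails. Under t = T, p = T, q = F, the left side is false but the right side is true.

Only the forward direction holds.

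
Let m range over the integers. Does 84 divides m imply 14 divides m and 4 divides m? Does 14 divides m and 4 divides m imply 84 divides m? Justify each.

(⟸) This fails: take m = 28. Both 14 ∣ 28 and 4 ∣ 28, yet 28 is not a multiple of 84 (since 28 = 0·84 + 28), so 84 ∤ 28.

(⟹) If 84 ∣ m, write m = 84q. Since 84 = 6·14, m = 14·(6q), so 14 ∣ m; and since 84 = 21·4, m = 4·(21q), so 4 ∣ m.

Not equivalent: only (⇒) holds.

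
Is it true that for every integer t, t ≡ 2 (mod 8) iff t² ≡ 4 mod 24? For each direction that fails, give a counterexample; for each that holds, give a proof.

[⇒] This fails: take t = 18. Then 18 ≡ 2 (mod 8), but 18² = 324 ≡ 12 (mod 24), not 4.

[⇐] This fails: take t = 14. Then 14² = 196 ≡ 4 (mod 24), yet 14 ≡ 6 (mod 8), not 2.

Neither direction holds.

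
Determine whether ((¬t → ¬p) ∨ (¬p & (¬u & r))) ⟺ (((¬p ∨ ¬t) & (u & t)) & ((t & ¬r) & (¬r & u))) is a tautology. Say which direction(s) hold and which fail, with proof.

(←) Assume the antecedent. If u is true, the antecedent forces (u = T, p = F, r = F, t = T), and (¬t → ¬p) ∨ (¬p & (¬u & r)) holds there. If u is false, the antecedent cannot hold. Either way (¬t → ¬p) ∨ (¬p & (¬u & r)) holds.

(→) This fails. Under u = F, p = F, r = F, t = F, the left side is true but the right side is false.

Only the reverse direction holds.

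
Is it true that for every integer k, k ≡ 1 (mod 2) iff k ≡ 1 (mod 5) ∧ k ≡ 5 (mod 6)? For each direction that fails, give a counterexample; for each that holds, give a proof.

Converse. If k ≡ 1 (mod 5) and k ≡ 5 (mod 6), then by the Chinese remainder theorem k ≡ 11 (mod 30). Since 11 ≡ 1 (mod 2) and 2 ∣ 30, we get k ≡ 1 (mod 2).

Forward direction. This fails: k = 1 gives 1 ≡ 1 (mod 2) but 1 ≡ 1 (mod 6), so the conjunction on the right does not hold.

Not equivalent: only (⇐) holds.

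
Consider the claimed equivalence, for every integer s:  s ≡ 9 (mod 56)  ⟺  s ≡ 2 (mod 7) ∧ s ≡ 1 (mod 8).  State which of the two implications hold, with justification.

[⇒] Suppose s ≡ 9 (mod 56); write s = 56j + 9. Since 7 ∣ 56, reducing mod 7 gives s ≡ 9 ≡ 2 (mod 7); since 8 ∣ 56, reducing mod 8 gives s ≡ 9 ≡ 1 (mod 8).

[⇐] Conversely, if s ≡ 2 (mod 7) and s ≡ 1 (mod 8), then by the Chinese remainder theorem s ≡ 9 (mod 56). This is exactly s ≡ 9 (mod 56).

Both directions hold; the statement is true.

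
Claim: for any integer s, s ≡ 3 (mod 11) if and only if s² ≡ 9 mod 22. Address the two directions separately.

(→) This fails: take s = 14. Then 14 ≡ 3 (mod 11), but 14² = 196 ≡ 20 (mod 22), not 9.

(←) This fails: take s = 19. Then 19² = 361 ≡ 9 (mod 22), yet 19 ≡ 8 (mod 11), not 3.

Neither implication holds.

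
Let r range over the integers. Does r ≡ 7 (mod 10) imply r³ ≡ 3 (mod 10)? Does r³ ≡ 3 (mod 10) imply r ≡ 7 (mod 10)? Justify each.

Both directions hold; the statement is true.

(⟹) Suppose r ≡ 7 (mod 10). Write r = 10j + 7. Then (10j + 7)³ = 1000j³ + 2100j² + 1470j + 343 = 10(100j³ + 210j² + 147j + 34) + 3, so r³ ≡ 3 (mod 10).

(⟸) Conversely, suppose r³ ≡ 3 (mod 10). The only residue r in {0, …, 9} with r³ ≡ 3 (mod 10) is r = 7, so r ≡ 7 (mod 10).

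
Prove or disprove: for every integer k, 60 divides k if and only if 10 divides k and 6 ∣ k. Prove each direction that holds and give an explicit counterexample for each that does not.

The forward direction holds; the converse fails.

(→) If 60 ∣ k, write k = 60q. Since 60 = 6·10, k = 10·(6q), so 10 ∣ k; and since 60 = 10·6, k = 6·(10q), so 6 ∣ k.

(←) This fails: take k = 30. Both 10 ∣ 30 and 6 ∣ 30, yet 30 is not a multiple of 60 (since 30 = 0·60 + 30), so 60 ∤ 30.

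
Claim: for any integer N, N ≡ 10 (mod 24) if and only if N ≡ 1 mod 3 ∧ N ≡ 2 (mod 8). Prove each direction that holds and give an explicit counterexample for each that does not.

Both implications hold.

(⇒) Suppose N ≡ 10 (mod 24); write N = 24j + 10. Since 3 ∣ 24, reducing mod 3 gives N ≡ 10 ≡ 1 (mod 3); since 8 ∣ 24, reducing mod 8 gives N ≡ 10 ≡ 2 (mod 8).

(⇐) Conversely, if N ≡ 1 (mod 3) and N ≡ 2 (mod 8), then by the Chinese remainder theorem N ≡ 10 (mod 24). This is exactly N ≡ 10 (mod 24).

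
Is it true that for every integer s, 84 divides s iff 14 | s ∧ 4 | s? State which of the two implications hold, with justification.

(⟸) This fails: take s = 28. Both 14 ∣ 28 and 4 ∣ 28, yet 28 is not a multiple of 84 (since 28 = 0·84 + 28), so 84 ∤ 28.

(⟹) If 84 ∣ s, write s = 84q. Since 84 = 6·14, s = 14·(6q), so 14 ∣ s; and since 84 = 21·4, s = 4·(21q), so 4 ∣ s.

The forward direction holds; the converse fails.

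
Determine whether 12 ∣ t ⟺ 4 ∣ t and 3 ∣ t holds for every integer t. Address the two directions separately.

Both implications hold.

(←) Suppose 4 ∣ t and 3 ∣ t. Any common multiple of 4 and 3 is a multiple of their lcm; here gcd(4, 3) = 1, so lcm(4, 3) = 4·3 = 12, so 12 ∣ t.

(→) If 12 ∣ t, write t = 12q. Since 12 = 3·4, t = 4·(3q), so 4 ∣ t; and since 12 = 4·3, t = 3·(4q), so 3 ∣ t.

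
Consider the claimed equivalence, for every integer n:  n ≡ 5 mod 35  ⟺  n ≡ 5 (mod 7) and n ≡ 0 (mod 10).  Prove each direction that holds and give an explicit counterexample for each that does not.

(⇒) This fails: n = 5 gives 5 ≡ 5 (mod 35) but 5 ≡ 5 (mod 10), so the conjunction on the right does not hold.

(⇐) Conversely, if n ≡ 5 (mod 7) and n ≡ 0 (mod 10), then by the Chinese remainder theorem n ≡ 40 (mod 70). Since 40 ≡ 5 (mod 35) and 35 ∣ 70, we get n ≡ 5 (mod 35).

Not equivalent: only (⇐) holds.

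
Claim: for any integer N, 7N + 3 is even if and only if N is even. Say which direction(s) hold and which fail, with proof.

Neither direction holds.

(→) This fails: N = 7 gives 7N + 3 = 52, which is even, but 7 is odd, not even.

(←) This also fails: N = 2 is even, but 7N + 3 = 17 is odd, not even.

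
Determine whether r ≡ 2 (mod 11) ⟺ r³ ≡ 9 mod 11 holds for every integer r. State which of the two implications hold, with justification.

[⇒] This fails: take r = 2. Then 2 ≡ 2 (mod 11), but 2³ = 8 ≡ 8 (mod 11), not 9.

[⇐] This fails: take r = 4. Then 4³ = 64 ≡ 9 (mod 11), yet 4 ≡ 4 (mod 11), not 2.

(⇒) fails and (⇐) fails.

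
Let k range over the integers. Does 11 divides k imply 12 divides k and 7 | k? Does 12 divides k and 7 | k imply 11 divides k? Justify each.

Neither direction holds.

(⟹) This fails: take k = 11. Certainly 11 ∣ 11, but 12 ∤ 11.

(⟸) This fails: take k = 84. Both 12 ∣ 84 and 7 ∣ 84, yet 84 is not a multiple of 11 (since 84 = 7·11 + 7), so 11 ∤ 84.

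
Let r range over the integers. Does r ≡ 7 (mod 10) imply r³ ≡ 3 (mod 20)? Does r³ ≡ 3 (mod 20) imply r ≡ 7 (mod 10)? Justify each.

(←) The residues r modulo 20 with r³ ≡ 3 (mod 20) are exactly {7}, and each is ≡ 7 (mod 10).

(→) This fails: take r = 17. Then 17 ≡ 7 (mod 10), but 17³ = 4913 ≡ 13 (mod 20), not 3.

The forward direction fails; the converse holds.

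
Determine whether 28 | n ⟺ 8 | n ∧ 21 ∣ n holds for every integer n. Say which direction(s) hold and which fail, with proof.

[⇐] Suppose 8 ∣ n and 21 ∣ n. Any common multiple of 8 and 21 is a multiple of their lcm; here gcd(8, 21) = 1, so lcm(8, 21) = 8·21 = 168, so 168 ∣ n. Since 28 ∣ 168, it follows that 28 ∣ n.

[⇒] This fails: take n = 28. Certainly 28 ∣ 28, but 8 ∤ 28.

Not equivalent: only (⇐) holds.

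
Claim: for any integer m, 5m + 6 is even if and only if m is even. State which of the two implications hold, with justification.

(⟹) Suppose 5m + 6 is even. Since 5 is odd, 5m and m have the same parity, so 5m + 6 ≡ m + 6 (mod 2). As 6 is even, 5m + 6 is even exactly when m is even. Thus m is even.

(⟸) Conversely, suppose m is even; write m = 2j. Then 5m + 6 = 5·(2j) + 6 = 2·5j + 6, which is even.

The biconditional holds.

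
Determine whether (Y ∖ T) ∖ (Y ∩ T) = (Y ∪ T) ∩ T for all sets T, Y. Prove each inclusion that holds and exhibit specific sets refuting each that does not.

Forward inclusion. This inclusion fails. Take T = ∅, Y = {1}; then 1 ∈ (Y ∖ T) ∖ (Y ∩ T) but 1 ∉ (Y ∪ T) ∩ T.

Reverse inclusion. This inclusion fails. Take T = {1}, Y = ∅; then 1 ∈ (Y ∪ T) ∩ T but 1 ∉ (Y ∖ T) ∖ (Y ∩ T).

(⊆) fails and (⊇) fails.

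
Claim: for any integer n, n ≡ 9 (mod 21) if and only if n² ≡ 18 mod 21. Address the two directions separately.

(→) Suppose n ≡ 9 (mod 21). Write n = 21j + 9. Then (21j + 9)² = 441j² + 378j + 81 = 21(21j² + 18j + 3) + 18, so n² ≡ 18 (mod 21).

(←) This fails: take n = 12. Then 12² = 144 ≡ 18 (mod 21), yet 12 ≡ 12 (mod 21), not 9.

The forward direction holds; the converse fails.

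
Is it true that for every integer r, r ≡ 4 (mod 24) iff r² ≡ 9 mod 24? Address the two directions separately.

Neither direction holds.

(⟹) This fails: take r = 4. Then 4 ≡ 4 (mod 24), but 4² = 16 ≡ 16 (mod 24), not 9.

(⟸) This fails: take r = 3. Then 3² = 9 ≡ 9 (mod 24), yet 3 ≡ 3 (mod 24), not 4.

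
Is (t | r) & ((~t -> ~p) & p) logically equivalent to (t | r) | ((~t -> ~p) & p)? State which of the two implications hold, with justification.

(⇒) holds; (⇐) fails.

Converse. This fails. Under p = F, t = T, r = F, the left side is false but the right side is true.

Forward direction. Assume the antecedent. If p is true, the antecedent forces (p = T, t = T, r = F) or (p = T, t = T, r = T), and (t | r) | ((~t -> ~p) & p) holds there. If p is false, the antecedent cannot hold. Either way (t | r) | ((~t -> ~p) & p) holds.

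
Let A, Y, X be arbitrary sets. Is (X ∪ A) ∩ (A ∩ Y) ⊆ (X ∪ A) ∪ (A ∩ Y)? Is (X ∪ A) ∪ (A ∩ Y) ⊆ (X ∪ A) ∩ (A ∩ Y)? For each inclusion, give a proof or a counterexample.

The sets are not equal: only the forward inclusion holds.

(⟹) Let x ∈ (X ∪ A) ∩ (A ∩ Y). Then either x ∈ A ∩ Y and x ∉ X; or x ∈ A ∩ Y ∩ X. In each case x ∈ (X ∪ A) ∪ (A ∩ Y), so (X ∪ A) ∩ (A ∩ Y) ⊆ (X ∪ A) ∪ (A ∩ Y).

(⟸) This inclusion fails. Take A = {1}, Y = ∅, X = ∅; then 1 ∈ (X ∪ A) ∪ (A ∩ Y) but 1 ∉ (X ∪ A) ∩ (A ∩ Y).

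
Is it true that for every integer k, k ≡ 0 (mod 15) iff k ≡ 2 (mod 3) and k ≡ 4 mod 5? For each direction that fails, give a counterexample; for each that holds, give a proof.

(⟹) This fails: k = 0 gives 0 ≡ 0 (mod 15) but 0 ≡ 0 (mod 3), so the conjunction on the right does not hold.

(⟸) This fails: k = 14 satisfies both congruences on the right (14 ≡ 2 mod 3 and 14 ≡ 4 mod 5) yet 14 ≡ 14 (mod 15), not 0.

Neither direction holds.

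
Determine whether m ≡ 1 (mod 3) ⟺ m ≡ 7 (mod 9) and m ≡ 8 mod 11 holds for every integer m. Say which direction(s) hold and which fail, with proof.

Forward direction. This fails: m = 1 gives 1 ≡ 1 (mod 3) but 1 ≡ 1 (mod 9), so the conjunction on the right does not hold.

Converse. If m ≡ 7 (mod 9) and m ≡ 8 (mod 11), then by the Chinese remainder theorem m ≡ 52 (mod 99). Since 52 ≡ 1 (mod 3) and 3 ∣ 99, we get m ≡ 1 (mod 3).

Only the converse holds.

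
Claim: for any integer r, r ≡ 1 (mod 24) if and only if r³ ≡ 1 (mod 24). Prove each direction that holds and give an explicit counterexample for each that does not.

(⇒) Suppose r ≡ 1 (mod 24). Write r = 24j + 1. Then (24j + 1)³ = 13824j³ + 1728j² + 72j + 1 = 24(576j³ + 72j² + 3j) + 1, so r³ ≡ 1 (mod 24).

(⇐) Conversely, suppose r³ ≡ 1 (mod 24). The only residue r in {0, …, 23} with r³ ≡ 1 (mod 24) is r = 1, so r ≡ 1 (mod 24).

Both implications hold.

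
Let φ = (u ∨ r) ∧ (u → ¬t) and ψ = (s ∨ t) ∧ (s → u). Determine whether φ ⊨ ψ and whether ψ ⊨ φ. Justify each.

Neither implication holds.

(⟹) This fails. Under t = F, r = T, u = F, s = F, the left side is true but the right side is false.

(⟸) This fails. Under t = T, r = F, u = F, s = F, the left side is false but the right side is true.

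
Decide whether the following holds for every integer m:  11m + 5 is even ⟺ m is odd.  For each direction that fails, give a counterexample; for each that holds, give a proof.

Equivalent; both directions hold.

(→) Suppose 11m + 5 is even. Since 11 is odd, 11m and m have the same parity, so 11m + 5 ≡ m + 5 (mod 2). As 5 is odd, 11m + 5 is even exactly when m is odd. Thus m is odd.

(←) Conversely, suppose m is odd; write m = 2j + 1. Then 11m + 5 = 11·(2j + 1) + 5 = 2·11j + 16, which is even.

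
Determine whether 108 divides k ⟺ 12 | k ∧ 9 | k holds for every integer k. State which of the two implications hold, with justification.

(←) This fails: take k = 36. Both 12 ∣ 36 and 9 ∣ 36, yet 36 is not a multiple of 108 (since 36 = 0·108 + 36), so 108 ∤ 36.

(→) If 108 ∣ k, write k = 108q. Since 108 = 9·12, k = 12·(9q), so 12 ∣ k; and since 108 = 12·9, k = 9·(12q), so 9 ∣ k.

The forward direction holds; the converse fails.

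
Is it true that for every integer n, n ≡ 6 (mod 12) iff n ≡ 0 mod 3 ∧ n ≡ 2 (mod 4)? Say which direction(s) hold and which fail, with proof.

The biconditional holds.

[⇐] If n ≡ 0 (mod 3) and n ≡ 2 (mod 4), then by the Chinese remainder theorem n ≡ 6 (mod 12). This is exactly n ≡ 6 (mod 12).

[⇒] Suppose n ≡ 6 (mod 12); write n = 12j + 6. Since 3 ∣ 12, reducing mod 3 gives n ≡ 6 ≡ 0 (mod 3); since 4 ∣ 12, reducing mod 4 gives n ≡ 6 ≡ 2 (mod 4).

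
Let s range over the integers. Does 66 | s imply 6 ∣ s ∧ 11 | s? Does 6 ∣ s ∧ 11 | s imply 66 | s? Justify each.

Equivalent; both directions hold.

Forward direction. If 66 ∣ s, write s = 66q. Since 66 = 11·6, s = 6·(11q), so 6 ∣ s; and since 66 = 6·11, s = 11·(6q), so 11 ∣ s.

Converse. Suppose 6 ∣ s and 11 ∣ s. Any common multiple of 6 and 11 is a multiple of their lcm; here gcd(6, 11) = 1, so lcm(6, 11) = 6·11 = 66, so 66 ∣ s.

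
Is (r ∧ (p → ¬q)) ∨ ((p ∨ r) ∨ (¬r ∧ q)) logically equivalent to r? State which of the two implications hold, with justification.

(⇒) fails; (⇐) holds.

[⇒] This fails. Under r = F, p = T, q = F, the left side is true but the right side is false.

[⇐] Assume the antecedent. If r is true, the consequent reduces to true regardless of the other variables. If r is false, the antecedent cannot hold. Either way the consequent holds.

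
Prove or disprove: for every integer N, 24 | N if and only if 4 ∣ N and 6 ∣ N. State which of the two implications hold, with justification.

(→) If 24 ∣ N, write N = 24q. Since 24 = 6·4, N = 4·(6q), so 4 ∣ N; and since 24 = 4·6, N = 6·(4q), so 6 ∣ N.

(←) This fails: take N = 12. Both 4 ∣ 12 and 6 ∣ 12, yet 12 is not a multiple of 24 (since 12 = 0·24 + 12), so 24 ∤ 12.

Not equivalent: only (⇒) holds.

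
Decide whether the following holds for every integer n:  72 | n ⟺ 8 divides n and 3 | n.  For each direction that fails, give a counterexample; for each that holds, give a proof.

Not equivalent: only (⇒) holds.

(⇐) This fails: take n = 24. Both 8 ∣ 24 and 3 ∣ 24, yet 24 is not a multiple of 72 (since 24 = 0·72 + 24), so 72 ∤ 24.

(⇒) If 72 ∣ n, write n = 72q. Since 72 = 9·8, n = 8·(9q), so 8 ∣ n; and since 72 = 24·3, n = 3·(24q), so 3 ∣ n.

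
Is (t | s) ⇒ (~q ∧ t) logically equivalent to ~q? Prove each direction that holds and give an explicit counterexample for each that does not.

Forward direction. This fails. Under s = F, t = F, q = T, the left side is true but the right side is false.

Converse. This fails. Under s = T, t = F, q = F, the left side is false but the right side is true.

Neither direction holds.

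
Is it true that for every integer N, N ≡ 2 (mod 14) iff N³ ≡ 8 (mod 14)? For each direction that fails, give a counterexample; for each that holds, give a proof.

Only the forward implication holds.

Forward direction. Suppose N ≡ 2 (mod 14). Write N = 14j + 2. Then (14j + 2)³ = 2744j³ + 1176j² + 168j + 8 = 14(196j³ + 84j² + 12j) + 8, so N³ ≡ 8 (mod 14).

Converse. This fails: take N = 4. Then 4³ = 64 ≡ 8 (mod 14), yet 4 ≡ 4 (mod 14), not 2.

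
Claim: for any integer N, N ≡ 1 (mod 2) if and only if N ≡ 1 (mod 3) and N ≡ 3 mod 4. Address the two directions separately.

(⟹) This fails: N = 1 gives 1 ≡ 1 (mod 2) but 1 ≡ 1 (mod 4), so the conjunction on the right does not hold.

(⟸) Conversely, if N ≡ 1 (mod 3) and N ≡ 3 (mod 4), then by the Chinese remainder theorem N ≡ 7 (mod 12). Since 7 ≡ 1 (mod 2) and 2 ∣ 12, we get N ≡ 1 (mod 2).

Only the converse holds.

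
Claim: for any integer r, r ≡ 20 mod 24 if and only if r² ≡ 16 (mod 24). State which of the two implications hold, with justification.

Only the forward implication holds.

(→) Suppose r ≡ 20 mod 24. Write r = 24j + 20. Then (24j + 20)² = 576j² + 960j + 400 = 24(24j² + 40j + 16) + 16, so r² ≡ 16 (mod 24).

(←) This fails: take r = 4. Then 4² = 16 ≡ 16 (mod 24), yet 4 ≡ 4 (mod 24), not 20.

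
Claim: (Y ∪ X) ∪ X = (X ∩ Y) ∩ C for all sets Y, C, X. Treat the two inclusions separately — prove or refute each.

Only the reverse inclusion holds.

(⟸) Let x ∈ (X ∩ Y) ∩ C. Then x ∈ Y ∩ C ∩ X, from which x ∈ (Y ∪ X) ∪ X.

(⟹) This inclusion fails. Take Y = {1}, C = ∅, X = ∅; then 1 ∈ (Y ∪ X) ∪ X but 1 ∉ (X ∩ Y) ∩ C.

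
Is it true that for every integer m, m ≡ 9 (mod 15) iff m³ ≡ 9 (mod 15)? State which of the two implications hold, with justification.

The biconditional holds.

(⟹) Suppose m ≡ 9 (mod 15). Write m = 15j + 9. Then (15j + 9)³ = 3375j³ + 6075j² + 3645j + 729 = 15(225j³ + 405j² + 243j + 48) + 9, so m³ ≡ 9 (mod 15).

(⟸) Conversely, suppose m³ ≡ 9 (mod 15). The only residue r in {0, …, 14} with r³ ≡ 9 (mod 15) is r = 9, so m ≡ 9 (mod 15).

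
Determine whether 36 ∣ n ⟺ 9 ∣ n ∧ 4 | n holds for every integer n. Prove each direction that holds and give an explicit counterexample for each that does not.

Both directions hold; the statement is true.

(⟸) Suppose 9 ∣ n and 4 ∣ n. Any common multiple of 9 and 4 is a multiple of their lcm; here gcd(9, 4) = 1, so lcm(9, 4) = 9·4 = 36, so 36 ∣ n.

(⟹) If 36 ∣ n, write n = 36q. Since 36 = 4·9, n = 9·(4q), so 9 ∣ n; and since 36 = 9·4, n = 4·(9q), so 4 ∣ n.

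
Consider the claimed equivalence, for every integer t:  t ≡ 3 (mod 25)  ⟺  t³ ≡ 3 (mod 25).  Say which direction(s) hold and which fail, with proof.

Neither direction holds.

Forward direction. This fails: take t = 3. Then 3 ≡ 3 (mod 25), but 3³ = 27 ≡ 2 (mod 25), not 3.

Converse. This fails: take t = 12. Then 12³ = 1728 ≡ 3 (mod 25), yet 12 ≡ 12 (mod 25), not 3.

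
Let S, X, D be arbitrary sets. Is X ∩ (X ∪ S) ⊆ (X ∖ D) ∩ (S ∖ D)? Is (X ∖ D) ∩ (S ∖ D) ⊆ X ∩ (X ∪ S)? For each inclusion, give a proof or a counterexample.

Only the reverse inclusion holds.

(⟹) This inclusion fails. Take S = ∅, X = {1}, D = ∅; then 1 ∈ X ∩ (X ∪ S) but 1 ∉ (X ∖ D) ∩ (S ∖ D).

(⟸) Let x ∈ (X ∖ D) ∩ (S ∖ D). Then x ∈ S ∩ X and x ∉ D, from which x ∈ X ∩ (X ∪ S).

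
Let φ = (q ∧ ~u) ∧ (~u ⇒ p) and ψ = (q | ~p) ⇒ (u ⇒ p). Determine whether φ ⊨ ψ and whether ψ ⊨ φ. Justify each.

[⇒] Assume the antecedent. If u is true, the antecedent cannot hold. If u is false, (q | ~p) ⇒ (u ⇒ p) reduces to true regardless of the other variables. Either way (q | ~p) ⇒ (u ⇒ p) holds.

[⇐] This fails. Under u = F, q = F, p = F, the left side is false but the right side is true.

(⇒) holds; (⇐) fails.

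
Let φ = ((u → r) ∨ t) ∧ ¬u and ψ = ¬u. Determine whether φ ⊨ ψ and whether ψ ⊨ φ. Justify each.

[⇒] Assume the antecedent. If t is true, the antecedent forces (t = T, u = F, r = F) or (t = T, u = F, r = T), and ¬u holds there. If t is false, the antecedent forces (t = F, u = F, r = F) or (t = F, u = F, r = T), and ¬u holds there. Either way ¬u holds.

[⇐] Assume the antecedent. If t is true, the antecedent forces (t = T, u = F, r = F) or (t = T, u = F, r = T), and ((u → r) ∨ t) ∧ ¬u holds there. If t is false, the antecedent forces (t = F, u = F, r = F) or (t = F, u = F, r = T), and ((u → r) ∨ t) ∧ ¬u holds there. Either way ((u → r) ∨ t) ∧ ¬u holds.

Both directions hold; the statement is true.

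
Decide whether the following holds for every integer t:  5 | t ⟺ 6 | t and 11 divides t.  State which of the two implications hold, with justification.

(→) This fails: take t = 5. Certainly 5 ∣ 5, but 6 ∤ 5.

(←) This fails: take t = 66. Both 6 ∣ 66 and 11 ∣ 66, yet 66 is not a multiple of 5 (since 66 = 13·5 + 1), so 5 ∤ 66.

Neither implication holds.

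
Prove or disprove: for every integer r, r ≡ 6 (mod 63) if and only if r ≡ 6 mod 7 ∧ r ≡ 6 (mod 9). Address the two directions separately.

(⟸) If r ≡ 6 (mod 7) and r ≡ 6 (mod 9), then by the Chinese remainder theorem r ≡ 6 (mod 63). This is exactly r ≡ 6 (mod 63).

(⟹) Suppose r ≡ 6 (mod 63); write r = 63j + 6. Since 7 ∣ 63, reducing mod 7 gives r ≡ 6 (mod 7); since 9 ∣ 63, reducing mod 9 gives r ≡ 6 (mod 9).

The biconditional holds.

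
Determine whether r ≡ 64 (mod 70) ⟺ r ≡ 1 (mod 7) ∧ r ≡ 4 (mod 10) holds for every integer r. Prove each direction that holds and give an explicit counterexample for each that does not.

Equivalent; both directions hold.

(→) Suppose r ≡ 64 (mod 70); write r = 70j + 64. Since 7 ∣ 70, reducing mod 7 gives r ≡ 64 ≡ 1 (mod 7); since 10 ∣ 70, reducing mod 10 gives r ≡ 64 ≡ 4 (mod 10).

(←) Conversely, if r ≡ 1 (mod 7) and r ≡ 4 (mod 10), then by the Chinese remainder theorem r ≡ 64 (mod 70). This is exactly r ≡ 64 (mod 70).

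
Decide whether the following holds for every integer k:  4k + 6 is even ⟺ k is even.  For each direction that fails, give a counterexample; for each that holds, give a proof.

Not equivalent: only (⇐) holds.

[⇐] Suppose k is even. Since 4 is even, 4k is even for every k, so 4k + 6 has the same parity as 6, which is even. Hence 4k + 6 is even.

[⇒] This fails: take k = 3. Then 4k + 6 = 18, which is even, yet k = 3 is odd, not even.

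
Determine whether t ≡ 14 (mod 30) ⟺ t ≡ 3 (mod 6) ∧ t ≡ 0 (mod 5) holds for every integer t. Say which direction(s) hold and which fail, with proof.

[⇒] This fails: t = 14 gives 14 ≡ 14 (mod 30) but 14 ≡ 2 (mod 6), so the conjunction on the right does not hold.

[⇐] This fails: t = 15 satisfies both congruences on the right (15 ≡ 3 mod 6 and 15 ≡ 0 mod 5) yet 15 ≡ 15 (mod 30), not 14.

(⇒) fails and (⇐) fails.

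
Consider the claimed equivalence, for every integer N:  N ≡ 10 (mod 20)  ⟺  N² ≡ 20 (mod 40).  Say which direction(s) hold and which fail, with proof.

Both directions hold; the statement is true.

(⇒) Suppose N ≡ 10 (mod 20). Working modulo 40, N ∈ {10, 30}; for each such r, r² ≡ 20 (mod 40).

(⇐) Conversely, the residues r modulo 40 with r² ≡ 20 (mod 40) are exactly {10, 30}, and each is ≡ 10 (mod 20).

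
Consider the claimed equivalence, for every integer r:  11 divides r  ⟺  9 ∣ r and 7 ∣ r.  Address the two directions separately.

[⇒] This fails: take r = 11. Certainly 11 ∣ 11, but 9 ∤ 11.

[⇐] This fails: take r = 63. Both 9 ∣ 63 and 7 ∣ 63, yet 63 is not a multiple of 11 (since 63 = 5·11 + 8), so 11 ∤ 63.

Neither direction holds.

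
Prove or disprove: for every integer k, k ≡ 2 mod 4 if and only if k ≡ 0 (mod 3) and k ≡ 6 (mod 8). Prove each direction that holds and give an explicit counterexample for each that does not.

(⇒) This fails: k = 2 gives 2 ≡ 2 (mod 4) but 2 ≡ 2 (mod 3), so the conjunction on the right does not hold.

(⇐) Conversely, if k ≡ 0 (mod 3) and k ≡ 6 (mod 8), then by the Chinese remainder theorem k ≡ 6 (mod 24). Since 6 ≡ 2 (mod 4) and 4 ∣ 24, we get k ≡ 2 (mod 4).

Not equivalent: only (⇐) holds.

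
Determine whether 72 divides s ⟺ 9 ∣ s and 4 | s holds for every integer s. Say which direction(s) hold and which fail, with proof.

Forward direction. If 72 ∣ s, write s = 72q. Since 72 = 8·9, s = 9·(8q), so 9 ∣ s; and since 72 = 18·4, s = 4·(18q), so 4 ∣ s.

Converse. This fails: take s = 36. Both 9 ∣ 36 and 4 ∣ 36, yet 36 is not a multiple of 72 (since 36 = 0·72 + 36), so 72 ∤ 36.

Not equivalent: only (⇒) holds.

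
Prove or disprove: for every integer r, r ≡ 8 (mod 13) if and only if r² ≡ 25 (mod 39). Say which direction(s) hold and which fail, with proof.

(→) This fails: take r = 21. Then 21 ≡ 8 (mod 13), but 21² = 441 ≡ 12 (mod 39), not 25.

(←) This fails: take r = 5. Then 5² = 25 ≡ 25 (mod 39), yet 5 ≡ 5 (mod 13), not 8.

Neither direction holds.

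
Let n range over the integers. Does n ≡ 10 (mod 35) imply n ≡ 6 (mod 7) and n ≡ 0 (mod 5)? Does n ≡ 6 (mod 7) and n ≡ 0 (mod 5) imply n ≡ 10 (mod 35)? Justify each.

(⇒) This fails: n = 10 gives 10 ≡ 10 (mod 35) but 10 ≡ 3 (mod 7), so the conjunction on the right does not hold.

(⇐) This fails: n = 20 satisfies both congruences on the right (20 ≡ 6 mod 7 and 20 ≡ 0 mod 5) yet 20 ≡ 20 (mod 35), not 10.

(⇒) fails and (⇐) fails.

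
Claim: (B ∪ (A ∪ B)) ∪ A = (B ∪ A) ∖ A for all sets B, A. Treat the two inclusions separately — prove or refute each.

The sets are not equal: only the reverse inclusion holds.

Forward inclusion. This inclusion fails. Take B = ∅, A = {1}; then 1 ∈ (B ∪ (A ∪ B)) ∪ A but 1 ∉ (B ∪ A) ∖ A.

Reverse inclusion. Let x ∈ (B ∪ A) ∖ A. Then x ∈ B and x ∉ A, from which x ∈ (B ∪ (A ∪ B)) ∪ A.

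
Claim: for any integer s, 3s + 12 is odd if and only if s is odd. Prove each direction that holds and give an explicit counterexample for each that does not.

[⇒] Suppose 3s + 12 is odd. Since 3 is odd, 3s and s have the same parity, so 3s + 12 ≡ s + 12 (mod 2). As 12 is even, 3s + 12 is odd exactly when s is odd. Thus s is odd.

[⇐] Conversely, suppose s is odd; write s = 2j + 1. Then 3s + 12 = 3·(2j + 1) + 12 = 2·3j + 15, which is odd.

Both directions hold; the statement is true.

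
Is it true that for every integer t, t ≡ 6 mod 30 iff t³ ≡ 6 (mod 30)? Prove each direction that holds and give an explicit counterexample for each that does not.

Both directions hold.

(→) Suppose t ≡ 6 mod 30. Write t = 30j + 6. Then (30j + 6)³ = 27000j³ + 16200j² + 3240j + 216 = 30(900j³ + 540j² + 108j + 7) + 6, so t³ ≡ 6 (mod 30).

(←) Conversely, suppose t³ ≡ 6 (mod 30). The only residue r in {0, …, 29} with r³ ≡ 6 (mod 30) is r = 6, so t ≡ 6 (mod 30).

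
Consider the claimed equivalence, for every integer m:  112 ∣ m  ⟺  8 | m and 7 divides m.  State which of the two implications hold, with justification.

(⇒) holds; (⇐) fails.

(⟹) If 112 ∣ m, write m = 112q. Since 112 = 14·8, m = 8·(14q), so 8 ∣ m; and since 112 = 16·7, m = 7·(16q), so 7 ∣ m.

(⟸) This fails: take m = 56. Both 8 ∣ 56 and 7 ∣ 56, yet 56 is not a multiple of 112 (since 56 = 0·112 + 56), so 112 ∤ 56.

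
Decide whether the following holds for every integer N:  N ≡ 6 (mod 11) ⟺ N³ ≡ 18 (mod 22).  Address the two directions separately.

Not equivalent: only (⇐) holds.

[⇒] This fails: take N = 17. Then 17 ≡ 6 (mod 11), but 17³ = 4913 ≡ 7 (mod 22), not 18.

[⇐] Conversely, the residues r modulo 22 with r³ ≡ 18 (mod 22) are exactly {6}, and each is ≡ 6 (mod 11).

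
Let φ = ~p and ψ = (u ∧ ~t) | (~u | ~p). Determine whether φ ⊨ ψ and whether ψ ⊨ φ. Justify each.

[⇒] Assume the antecedent. If p is true, the antecedent cannot hold. If p is false, (u ∧ ~t) | (~u | ~p) reduces to true regardless of the other variables. Either way (u ∧ ~t) | (~u | ~p) holds.

[⇐] This fails. Under p = T, u = F, t = F, the left side is false but the right side is true.

The forward direction holds; the converse fails.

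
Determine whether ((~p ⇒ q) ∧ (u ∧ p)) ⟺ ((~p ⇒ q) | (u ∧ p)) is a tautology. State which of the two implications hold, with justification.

Forward direction. Assume the antecedent. If q is true, (~p ⇒ q) | (u ∧ p) reduces to true regardless of the other variables. If q is false, the antecedent forces (q = F, p = T, u = T), and (~p ⇒ q) | (u ∧ p) holds there. Either way (~p ⇒ q) | (u ∧ p) holds.

Converse. This fails. Under q = T, p = F, u = F, the left side is false but the right side is true.

Only the forward implication holds.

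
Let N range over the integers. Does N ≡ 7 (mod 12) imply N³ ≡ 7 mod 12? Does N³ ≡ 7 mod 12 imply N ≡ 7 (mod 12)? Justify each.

Forward direction. Suppose N ≡ 7 (mod 12). Write N = 12j + 7. Then (12j + 7)³ = 1728j³ + 3024j² + 1764j + 343 = 12(144j³ + 252j² + 147j + 28) + 7, so N³ ≡ 7 (mod 12).

Converse. For the converse, argue contrapositively. If N ≢ 7 (mod 12), then N is congruent to one of 0, 1, 2, 3, 4, 5, 6, 8, 9, 10, 11 modulo 12, and these give N³ ≡ 0, 1, 8, 3, 4, 5, 0, 8, 9, 4, 11 respectively — never 7.

Both directions hold.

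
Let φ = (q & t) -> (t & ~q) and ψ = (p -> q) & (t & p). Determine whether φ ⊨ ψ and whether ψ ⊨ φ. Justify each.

(⇒) fails and (⇐) fails.

(⇒) This fails. Under q = F, p = F, t = F, the left side is true but the right side is false.

(⇐) This fails. Under q = T, p = T, t = T, the left side is false but the right side is true.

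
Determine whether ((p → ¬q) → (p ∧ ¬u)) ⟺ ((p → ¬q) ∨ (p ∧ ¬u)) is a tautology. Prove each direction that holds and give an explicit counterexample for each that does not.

Both directions fail.

(→) This fails. Under q = T, p = T, u = T, the left side is true but the right side is false.

(←) This fails. Under q = F, p = F, u = F, the left side is false but the right side is true.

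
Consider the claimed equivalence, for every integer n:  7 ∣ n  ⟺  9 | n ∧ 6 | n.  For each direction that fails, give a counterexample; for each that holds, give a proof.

(→) This fails: take n = 7. Certainly 7 ∣ 7, but 9 ∤ 7.

(←) This fails: take n = 18. Both 9 ∣ 18 and 6 ∣ 18, yet 18 is not a multiple of 7 (since 18 = 2·7 + 4), so 7 ∤ 18.

Neither implication holds.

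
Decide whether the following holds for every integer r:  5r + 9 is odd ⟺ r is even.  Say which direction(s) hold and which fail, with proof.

(⇒) Suppose 5r + 9 is odd. Since 5 is odd, 5r and r have the same parity, so 5r + 9 ≡ r + 9 (mod 2). As 9 is odd, 5r + 9 is odd exactly when r is even. Thus r is even.

(⇐) Conversely, suppose r is even; write r = 2j. Then 5r + 9 = 5·(2j) + 9 = 2·5j + 9, which is odd.

Both directions hold.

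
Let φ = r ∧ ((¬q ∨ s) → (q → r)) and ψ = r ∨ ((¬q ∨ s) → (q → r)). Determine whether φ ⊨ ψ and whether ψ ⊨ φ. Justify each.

Forward direction. Assume the antecedent. If q is true, the antecedent forces (q = T, s = F, r = T) or (q = T, s = T, r = T), and r ∨ ((¬q ∨ s) → (q → r)) holds there. If q is false, r ∨ ((¬q ∨ s) → (q → r)) reduces to true regardless of the other variables. Either way r ∨ ((¬q ∨ s) → (q → r)) holds.

Converse. This fails. Under q = F, s = F, r = F, the left side is false but the right side is true.

(⇒) holds; (⇐) fails.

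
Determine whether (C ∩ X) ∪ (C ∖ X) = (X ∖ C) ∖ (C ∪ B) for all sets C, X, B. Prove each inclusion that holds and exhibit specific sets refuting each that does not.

Forward inclusion. This inclusion fails. Take C = {1}, X = ∅, B = ∅; then 1 ∈ (C ∩ X) ∪ (C ∖ X) but 1 ∉ (X ∖ C) ∖ (C ∪ B).

Reverse inclusion. This inclusion fails. Take C = ∅, X = {1}, B = ∅; then 1 ∈ (X ∖ C) ∖ (C ∪ B) but 1 ∉ (C ∩ X) ∪ (C ∖ X).

Neither inclusion holds.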